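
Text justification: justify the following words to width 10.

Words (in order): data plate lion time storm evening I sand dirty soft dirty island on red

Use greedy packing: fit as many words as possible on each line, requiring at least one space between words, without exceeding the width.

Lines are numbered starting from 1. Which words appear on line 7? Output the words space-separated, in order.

Answer: island on

Derivation:
Line 1: ['data', 'plate'] (min_width=10, slack=0)
Line 2: ['lion', 'time'] (min_width=9, slack=1)
Line 3: ['storm'] (min_width=5, slack=5)
Line 4: ['evening', 'I'] (min_width=9, slack=1)
Line 5: ['sand', 'dirty'] (min_width=10, slack=0)
Line 6: ['soft', 'dirty'] (min_width=10, slack=0)
Line 7: ['island', 'on'] (min_width=9, slack=1)
Line 8: ['red'] (min_width=3, slack=7)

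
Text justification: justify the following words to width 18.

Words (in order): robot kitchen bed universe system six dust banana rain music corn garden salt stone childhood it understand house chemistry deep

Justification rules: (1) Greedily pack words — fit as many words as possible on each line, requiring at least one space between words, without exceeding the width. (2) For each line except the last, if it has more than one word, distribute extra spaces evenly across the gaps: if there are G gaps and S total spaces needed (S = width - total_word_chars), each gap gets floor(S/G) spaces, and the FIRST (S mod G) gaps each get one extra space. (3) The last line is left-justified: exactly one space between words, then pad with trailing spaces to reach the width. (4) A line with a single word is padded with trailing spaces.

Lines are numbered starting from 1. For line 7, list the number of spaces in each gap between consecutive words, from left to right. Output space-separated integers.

Line 1: ['robot', 'kitchen', 'bed'] (min_width=17, slack=1)
Line 2: ['universe', 'system'] (min_width=15, slack=3)
Line 3: ['six', 'dust', 'banana'] (min_width=15, slack=3)
Line 4: ['rain', 'music', 'corn'] (min_width=15, slack=3)
Line 5: ['garden', 'salt', 'stone'] (min_width=17, slack=1)
Line 6: ['childhood', 'it'] (min_width=12, slack=6)
Line 7: ['understand', 'house'] (min_width=16, slack=2)
Line 8: ['chemistry', 'deep'] (min_width=14, slack=4)

Answer: 3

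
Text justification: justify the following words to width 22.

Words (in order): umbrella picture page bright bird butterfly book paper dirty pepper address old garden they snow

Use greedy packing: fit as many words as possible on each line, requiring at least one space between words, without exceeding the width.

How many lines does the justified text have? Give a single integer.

Line 1: ['umbrella', 'picture', 'page'] (min_width=21, slack=1)
Line 2: ['bright', 'bird', 'butterfly'] (min_width=21, slack=1)
Line 3: ['book', 'paper', 'dirty'] (min_width=16, slack=6)
Line 4: ['pepper', 'address', 'old'] (min_width=18, slack=4)
Line 5: ['garden', 'they', 'snow'] (min_width=16, slack=6)
Total lines: 5

Answer: 5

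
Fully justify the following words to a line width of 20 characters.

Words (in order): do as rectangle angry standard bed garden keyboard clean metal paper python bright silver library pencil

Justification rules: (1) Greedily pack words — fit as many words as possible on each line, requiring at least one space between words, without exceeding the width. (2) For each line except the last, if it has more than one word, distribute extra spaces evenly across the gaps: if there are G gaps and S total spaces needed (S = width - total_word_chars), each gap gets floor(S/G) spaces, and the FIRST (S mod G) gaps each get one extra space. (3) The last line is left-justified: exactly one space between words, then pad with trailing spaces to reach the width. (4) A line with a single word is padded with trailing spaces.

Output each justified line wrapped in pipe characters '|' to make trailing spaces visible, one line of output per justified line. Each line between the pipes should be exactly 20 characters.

Answer: |do    as   rectangle|
|angry  standard  bed|
|garden      keyboard|
|clean   metal  paper|
|python bright silver|
|library pencil      |

Derivation:
Line 1: ['do', 'as', 'rectangle'] (min_width=15, slack=5)
Line 2: ['angry', 'standard', 'bed'] (min_width=18, slack=2)
Line 3: ['garden', 'keyboard'] (min_width=15, slack=5)
Line 4: ['clean', 'metal', 'paper'] (min_width=17, slack=3)
Line 5: ['python', 'bright', 'silver'] (min_width=20, slack=0)
Line 6: ['library', 'pencil'] (min_width=14, slack=6)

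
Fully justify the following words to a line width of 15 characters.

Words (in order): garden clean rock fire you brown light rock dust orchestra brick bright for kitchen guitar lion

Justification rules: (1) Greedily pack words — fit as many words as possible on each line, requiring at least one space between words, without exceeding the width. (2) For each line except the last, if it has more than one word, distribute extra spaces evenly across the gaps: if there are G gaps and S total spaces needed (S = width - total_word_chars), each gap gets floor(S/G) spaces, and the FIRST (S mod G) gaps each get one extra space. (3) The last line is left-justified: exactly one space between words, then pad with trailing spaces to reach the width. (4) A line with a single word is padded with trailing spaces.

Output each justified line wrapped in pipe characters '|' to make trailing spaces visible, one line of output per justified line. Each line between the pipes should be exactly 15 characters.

Answer: |garden    clean|
|rock  fire  you|
|brown     light|
|rock       dust|
|orchestra brick|
|bright      for|
|kitchen  guitar|
|lion           |

Derivation:
Line 1: ['garden', 'clean'] (min_width=12, slack=3)
Line 2: ['rock', 'fire', 'you'] (min_width=13, slack=2)
Line 3: ['brown', 'light'] (min_width=11, slack=4)
Line 4: ['rock', 'dust'] (min_width=9, slack=6)
Line 5: ['orchestra', 'brick'] (min_width=15, slack=0)
Line 6: ['bright', 'for'] (min_width=10, slack=5)
Line 7: ['kitchen', 'guitar'] (min_width=14, slack=1)
Line 8: ['lion'] (min_width=4, slack=11)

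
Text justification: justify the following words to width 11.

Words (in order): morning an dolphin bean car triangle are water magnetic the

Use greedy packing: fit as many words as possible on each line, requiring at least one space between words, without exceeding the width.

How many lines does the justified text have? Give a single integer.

Answer: 7

Derivation:
Line 1: ['morning', 'an'] (min_width=10, slack=1)
Line 2: ['dolphin'] (min_width=7, slack=4)
Line 3: ['bean', 'car'] (min_width=8, slack=3)
Line 4: ['triangle'] (min_width=8, slack=3)
Line 5: ['are', 'water'] (min_width=9, slack=2)
Line 6: ['magnetic'] (min_width=8, slack=3)
Line 7: ['the'] (min_width=3, slack=8)
Total lines: 7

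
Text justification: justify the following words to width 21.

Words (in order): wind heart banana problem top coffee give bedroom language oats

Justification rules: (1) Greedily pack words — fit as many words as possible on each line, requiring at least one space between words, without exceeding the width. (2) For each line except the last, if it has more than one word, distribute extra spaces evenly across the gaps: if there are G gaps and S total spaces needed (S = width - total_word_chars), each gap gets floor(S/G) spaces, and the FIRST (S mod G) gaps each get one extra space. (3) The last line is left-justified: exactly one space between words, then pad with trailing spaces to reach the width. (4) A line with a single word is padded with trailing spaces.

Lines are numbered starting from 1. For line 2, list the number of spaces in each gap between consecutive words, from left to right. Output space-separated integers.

Answer: 3 2

Derivation:
Line 1: ['wind', 'heart', 'banana'] (min_width=17, slack=4)
Line 2: ['problem', 'top', 'coffee'] (min_width=18, slack=3)
Line 3: ['give', 'bedroom', 'language'] (min_width=21, slack=0)
Line 4: ['oats'] (min_width=4, slack=17)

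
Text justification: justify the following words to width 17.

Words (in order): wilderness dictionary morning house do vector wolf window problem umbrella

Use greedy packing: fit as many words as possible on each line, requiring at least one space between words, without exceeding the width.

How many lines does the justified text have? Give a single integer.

Line 1: ['wilderness'] (min_width=10, slack=7)
Line 2: ['dictionary'] (min_width=10, slack=7)
Line 3: ['morning', 'house', 'do'] (min_width=16, slack=1)
Line 4: ['vector', 'wolf'] (min_width=11, slack=6)
Line 5: ['window', 'problem'] (min_width=14, slack=3)
Line 6: ['umbrella'] (min_width=8, slack=9)
Total lines: 6

Answer: 6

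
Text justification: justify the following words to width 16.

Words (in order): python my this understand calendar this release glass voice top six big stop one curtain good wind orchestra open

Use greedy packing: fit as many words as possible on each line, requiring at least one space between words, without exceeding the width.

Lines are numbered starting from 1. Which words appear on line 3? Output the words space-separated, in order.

Answer: calendar this

Derivation:
Line 1: ['python', 'my', 'this'] (min_width=14, slack=2)
Line 2: ['understand'] (min_width=10, slack=6)
Line 3: ['calendar', 'this'] (min_width=13, slack=3)
Line 4: ['release', 'glass'] (min_width=13, slack=3)
Line 5: ['voice', 'top', 'six'] (min_width=13, slack=3)
Line 6: ['big', 'stop', 'one'] (min_width=12, slack=4)
Line 7: ['curtain', 'good'] (min_width=12, slack=4)
Line 8: ['wind', 'orchestra'] (min_width=14, slack=2)
Line 9: ['open'] (min_width=4, slack=12)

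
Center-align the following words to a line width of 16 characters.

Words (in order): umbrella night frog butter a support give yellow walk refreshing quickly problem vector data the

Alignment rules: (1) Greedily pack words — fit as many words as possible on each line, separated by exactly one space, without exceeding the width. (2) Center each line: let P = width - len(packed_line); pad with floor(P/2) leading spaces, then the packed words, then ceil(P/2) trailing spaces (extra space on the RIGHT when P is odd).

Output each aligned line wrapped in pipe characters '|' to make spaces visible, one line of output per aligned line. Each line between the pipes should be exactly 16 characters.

Line 1: ['umbrella', 'night'] (min_width=14, slack=2)
Line 2: ['frog', 'butter', 'a'] (min_width=13, slack=3)
Line 3: ['support', 'give'] (min_width=12, slack=4)
Line 4: ['yellow', 'walk'] (min_width=11, slack=5)
Line 5: ['refreshing'] (min_width=10, slack=6)
Line 6: ['quickly', 'problem'] (min_width=15, slack=1)
Line 7: ['vector', 'data', 'the'] (min_width=15, slack=1)

Answer: | umbrella night |
| frog butter a  |
|  support give  |
|  yellow walk   |
|   refreshing   |
|quickly problem |
|vector data the |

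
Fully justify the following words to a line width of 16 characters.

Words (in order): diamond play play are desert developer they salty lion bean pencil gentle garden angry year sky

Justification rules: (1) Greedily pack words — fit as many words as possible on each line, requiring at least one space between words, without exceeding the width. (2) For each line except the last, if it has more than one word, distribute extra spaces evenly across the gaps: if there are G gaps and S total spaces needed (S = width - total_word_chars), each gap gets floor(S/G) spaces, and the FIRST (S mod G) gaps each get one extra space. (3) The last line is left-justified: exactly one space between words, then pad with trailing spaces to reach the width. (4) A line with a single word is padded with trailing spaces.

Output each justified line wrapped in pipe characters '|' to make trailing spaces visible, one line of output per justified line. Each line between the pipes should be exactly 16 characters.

Line 1: ['diamond', 'play'] (min_width=12, slack=4)
Line 2: ['play', 'are', 'desert'] (min_width=15, slack=1)
Line 3: ['developer', 'they'] (min_width=14, slack=2)
Line 4: ['salty', 'lion', 'bean'] (min_width=15, slack=1)
Line 5: ['pencil', 'gentle'] (min_width=13, slack=3)
Line 6: ['garden', 'angry'] (min_width=12, slack=4)
Line 7: ['year', 'sky'] (min_width=8, slack=8)

Answer: |diamond     play|
|play  are desert|
|developer   they|
|salty  lion bean|
|pencil    gentle|
|garden     angry|
|year sky        |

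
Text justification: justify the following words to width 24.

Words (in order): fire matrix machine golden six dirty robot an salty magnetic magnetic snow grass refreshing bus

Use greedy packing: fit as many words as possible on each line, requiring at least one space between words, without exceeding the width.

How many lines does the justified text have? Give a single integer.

Line 1: ['fire', 'matrix', 'machine'] (min_width=19, slack=5)
Line 2: ['golden', 'six', 'dirty', 'robot'] (min_width=22, slack=2)
Line 3: ['an', 'salty', 'magnetic'] (min_width=17, slack=7)
Line 4: ['magnetic', 'snow', 'grass'] (min_width=19, slack=5)
Line 5: ['refreshing', 'bus'] (min_width=14, slack=10)
Total lines: 5

Answer: 5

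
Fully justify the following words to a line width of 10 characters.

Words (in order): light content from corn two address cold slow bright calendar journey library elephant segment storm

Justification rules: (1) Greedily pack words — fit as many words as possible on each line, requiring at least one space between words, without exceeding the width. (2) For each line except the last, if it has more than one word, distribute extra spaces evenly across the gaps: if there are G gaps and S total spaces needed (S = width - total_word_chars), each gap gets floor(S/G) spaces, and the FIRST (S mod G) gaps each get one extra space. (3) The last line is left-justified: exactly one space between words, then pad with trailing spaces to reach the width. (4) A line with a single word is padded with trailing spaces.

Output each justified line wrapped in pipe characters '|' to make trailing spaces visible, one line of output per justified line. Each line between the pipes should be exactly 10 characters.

Line 1: ['light'] (min_width=5, slack=5)
Line 2: ['content'] (min_width=7, slack=3)
Line 3: ['from', 'corn'] (min_width=9, slack=1)
Line 4: ['two'] (min_width=3, slack=7)
Line 5: ['address'] (min_width=7, slack=3)
Line 6: ['cold', 'slow'] (min_width=9, slack=1)
Line 7: ['bright'] (min_width=6, slack=4)
Line 8: ['calendar'] (min_width=8, slack=2)
Line 9: ['journey'] (min_width=7, slack=3)
Line 10: ['library'] (min_width=7, slack=3)
Line 11: ['elephant'] (min_width=8, slack=2)
Line 12: ['segment'] (min_width=7, slack=3)
Line 13: ['storm'] (min_width=5, slack=5)

Answer: |light     |
|content   |
|from  corn|
|two       |
|address   |
|cold  slow|
|bright    |
|calendar  |
|journey   |
|library   |
|elephant  |
|segment   |
|storm     |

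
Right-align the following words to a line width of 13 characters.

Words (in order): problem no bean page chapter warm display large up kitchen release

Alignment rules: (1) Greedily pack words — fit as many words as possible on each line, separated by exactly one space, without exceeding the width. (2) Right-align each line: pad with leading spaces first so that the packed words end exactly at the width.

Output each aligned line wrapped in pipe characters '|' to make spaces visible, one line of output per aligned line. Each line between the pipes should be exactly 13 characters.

Line 1: ['problem', 'no'] (min_width=10, slack=3)
Line 2: ['bean', 'page'] (min_width=9, slack=4)
Line 3: ['chapter', 'warm'] (min_width=12, slack=1)
Line 4: ['display', 'large'] (min_width=13, slack=0)
Line 5: ['up', 'kitchen'] (min_width=10, slack=3)
Line 6: ['release'] (min_width=7, slack=6)

Answer: |   problem no|
|    bean page|
| chapter warm|
|display large|
|   up kitchen|
|      release|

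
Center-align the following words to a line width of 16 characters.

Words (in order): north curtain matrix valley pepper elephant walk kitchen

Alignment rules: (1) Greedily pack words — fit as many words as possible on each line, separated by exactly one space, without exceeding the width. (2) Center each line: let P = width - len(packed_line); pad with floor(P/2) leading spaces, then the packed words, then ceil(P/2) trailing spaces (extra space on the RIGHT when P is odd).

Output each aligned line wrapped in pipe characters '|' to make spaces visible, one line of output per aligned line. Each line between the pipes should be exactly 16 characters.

Answer: | north curtain  |
| matrix valley  |
|pepper elephant |
|  walk kitchen  |

Derivation:
Line 1: ['north', 'curtain'] (min_width=13, slack=3)
Line 2: ['matrix', 'valley'] (min_width=13, slack=3)
Line 3: ['pepper', 'elephant'] (min_width=15, slack=1)
Line 4: ['walk', 'kitchen'] (min_width=12, slack=4)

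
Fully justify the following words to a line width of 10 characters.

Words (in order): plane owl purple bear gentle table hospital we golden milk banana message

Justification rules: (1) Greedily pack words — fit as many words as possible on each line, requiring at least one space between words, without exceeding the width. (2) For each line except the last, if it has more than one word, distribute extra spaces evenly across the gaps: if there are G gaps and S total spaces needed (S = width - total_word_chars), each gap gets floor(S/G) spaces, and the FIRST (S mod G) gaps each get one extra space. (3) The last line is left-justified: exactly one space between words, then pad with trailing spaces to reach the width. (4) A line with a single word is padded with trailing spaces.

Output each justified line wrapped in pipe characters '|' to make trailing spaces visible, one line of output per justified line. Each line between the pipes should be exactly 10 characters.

Line 1: ['plane', 'owl'] (min_width=9, slack=1)
Line 2: ['purple'] (min_width=6, slack=4)
Line 3: ['bear'] (min_width=4, slack=6)
Line 4: ['gentle'] (min_width=6, slack=4)
Line 5: ['table'] (min_width=5, slack=5)
Line 6: ['hospital'] (min_width=8, slack=2)
Line 7: ['we', 'golden'] (min_width=9, slack=1)
Line 8: ['milk'] (min_width=4, slack=6)
Line 9: ['banana'] (min_width=6, slack=4)
Line 10: ['message'] (min_width=7, slack=3)

Answer: |plane  owl|
|purple    |
|bear      |
|gentle    |
|table     |
|hospital  |
|we  golden|
|milk      |
|banana    |
|message   |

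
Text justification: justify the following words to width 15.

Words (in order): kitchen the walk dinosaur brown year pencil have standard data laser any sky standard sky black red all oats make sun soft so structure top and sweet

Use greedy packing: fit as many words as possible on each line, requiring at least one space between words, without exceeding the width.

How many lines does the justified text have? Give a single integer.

Line 1: ['kitchen', 'the'] (min_width=11, slack=4)
Line 2: ['walk', 'dinosaur'] (min_width=13, slack=2)
Line 3: ['brown', 'year'] (min_width=10, slack=5)
Line 4: ['pencil', 'have'] (min_width=11, slack=4)
Line 5: ['standard', 'data'] (min_width=13, slack=2)
Line 6: ['laser', 'any', 'sky'] (min_width=13, slack=2)
Line 7: ['standard', 'sky'] (min_width=12, slack=3)
Line 8: ['black', 'red', 'all'] (min_width=13, slack=2)
Line 9: ['oats', 'make', 'sun'] (min_width=13, slack=2)
Line 10: ['soft', 'so'] (min_width=7, slack=8)
Line 11: ['structure', 'top'] (min_width=13, slack=2)
Line 12: ['and', 'sweet'] (min_width=9, slack=6)
Total lines: 12

Answer: 12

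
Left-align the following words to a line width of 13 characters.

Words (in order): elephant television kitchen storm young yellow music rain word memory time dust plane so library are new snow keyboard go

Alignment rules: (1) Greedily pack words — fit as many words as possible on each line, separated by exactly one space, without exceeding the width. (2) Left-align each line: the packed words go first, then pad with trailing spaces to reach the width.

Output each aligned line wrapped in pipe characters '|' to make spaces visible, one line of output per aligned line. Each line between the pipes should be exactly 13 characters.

Answer: |elephant     |
|television   |
|kitchen storm|
|young yellow |
|music rain   |
|word memory  |
|time dust    |
|plane so     |
|library are  |
|new snow     |
|keyboard go  |

Derivation:
Line 1: ['elephant'] (min_width=8, slack=5)
Line 2: ['television'] (min_width=10, slack=3)
Line 3: ['kitchen', 'storm'] (min_width=13, slack=0)
Line 4: ['young', 'yellow'] (min_width=12, slack=1)
Line 5: ['music', 'rain'] (min_width=10, slack=3)
Line 6: ['word', 'memory'] (min_width=11, slack=2)
Line 7: ['time', 'dust'] (min_width=9, slack=4)
Line 8: ['plane', 'so'] (min_width=8, slack=5)
Line 9: ['library', 'are'] (min_width=11, slack=2)
Line 10: ['new', 'snow'] (min_width=8, slack=5)
Line 11: ['keyboard', 'go'] (min_width=11, slack=2)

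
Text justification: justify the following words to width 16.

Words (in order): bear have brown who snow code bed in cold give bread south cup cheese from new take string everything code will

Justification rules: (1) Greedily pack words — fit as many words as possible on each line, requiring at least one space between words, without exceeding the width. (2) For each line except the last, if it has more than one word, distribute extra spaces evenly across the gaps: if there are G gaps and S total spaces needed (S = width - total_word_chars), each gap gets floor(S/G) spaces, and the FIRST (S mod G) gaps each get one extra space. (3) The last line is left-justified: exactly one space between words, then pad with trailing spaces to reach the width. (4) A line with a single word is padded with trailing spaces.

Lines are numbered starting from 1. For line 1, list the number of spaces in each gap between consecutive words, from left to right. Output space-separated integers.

Answer: 2 1

Derivation:
Line 1: ['bear', 'have', 'brown'] (min_width=15, slack=1)
Line 2: ['who', 'snow', 'code'] (min_width=13, slack=3)
Line 3: ['bed', 'in', 'cold', 'give'] (min_width=16, slack=0)
Line 4: ['bread', 'south', 'cup'] (min_width=15, slack=1)
Line 5: ['cheese', 'from', 'new'] (min_width=15, slack=1)
Line 6: ['take', 'string'] (min_width=11, slack=5)
Line 7: ['everything', 'code'] (min_width=15, slack=1)
Line 8: ['will'] (min_width=4, slack=12)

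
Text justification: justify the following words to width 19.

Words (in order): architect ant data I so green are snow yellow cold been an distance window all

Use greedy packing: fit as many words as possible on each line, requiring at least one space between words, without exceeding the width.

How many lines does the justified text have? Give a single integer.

Answer: 4

Derivation:
Line 1: ['architect', 'ant', 'data'] (min_width=18, slack=1)
Line 2: ['I', 'so', 'green', 'are', 'snow'] (min_width=19, slack=0)
Line 3: ['yellow', 'cold', 'been', 'an'] (min_width=19, slack=0)
Line 4: ['distance', 'window', 'all'] (min_width=19, slack=0)
Total lines: 4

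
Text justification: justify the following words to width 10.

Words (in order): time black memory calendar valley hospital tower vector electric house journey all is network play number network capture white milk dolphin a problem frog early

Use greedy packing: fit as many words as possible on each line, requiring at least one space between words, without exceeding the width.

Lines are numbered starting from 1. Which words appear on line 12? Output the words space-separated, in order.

Answer: network

Derivation:
Line 1: ['time', 'black'] (min_width=10, slack=0)
Line 2: ['memory'] (min_width=6, slack=4)
Line 3: ['calendar'] (min_width=8, slack=2)
Line 4: ['valley'] (min_width=6, slack=4)
Line 5: ['hospital'] (min_width=8, slack=2)
Line 6: ['tower'] (min_width=5, slack=5)
Line 7: ['vector'] (min_width=6, slack=4)
Line 8: ['electric'] (min_width=8, slack=2)
Line 9: ['house'] (min_width=5, slack=5)
Line 10: ['journey'] (min_width=7, slack=3)
Line 11: ['all', 'is'] (min_width=6, slack=4)
Line 12: ['network'] (min_width=7, slack=3)
Line 13: ['play'] (min_width=4, slack=6)
Line 14: ['number'] (min_width=6, slack=4)
Line 15: ['network'] (min_width=7, slack=3)
Line 16: ['capture'] (min_width=7, slack=3)
Line 17: ['white', 'milk'] (min_width=10, slack=0)
Line 18: ['dolphin', 'a'] (min_width=9, slack=1)
Line 19: ['problem'] (min_width=7, slack=3)
Line 20: ['frog', 'early'] (min_width=10, slack=0)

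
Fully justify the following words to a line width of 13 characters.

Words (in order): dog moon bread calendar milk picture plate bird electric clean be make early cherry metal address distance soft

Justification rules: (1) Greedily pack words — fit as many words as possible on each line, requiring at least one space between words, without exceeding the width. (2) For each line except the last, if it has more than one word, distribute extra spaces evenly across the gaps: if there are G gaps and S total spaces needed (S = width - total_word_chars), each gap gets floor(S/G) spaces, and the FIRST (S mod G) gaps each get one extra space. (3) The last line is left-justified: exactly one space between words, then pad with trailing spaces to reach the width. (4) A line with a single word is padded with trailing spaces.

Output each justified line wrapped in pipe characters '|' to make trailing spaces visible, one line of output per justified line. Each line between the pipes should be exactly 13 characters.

Answer: |dog      moon|
|bread        |
|calendar milk|
|picture plate|
|bird electric|
|clean be make|
|early  cherry|
|metal address|
|distance soft|

Derivation:
Line 1: ['dog', 'moon'] (min_width=8, slack=5)
Line 2: ['bread'] (min_width=5, slack=8)
Line 3: ['calendar', 'milk'] (min_width=13, slack=0)
Line 4: ['picture', 'plate'] (min_width=13, slack=0)
Line 5: ['bird', 'electric'] (min_width=13, slack=0)
Line 6: ['clean', 'be', 'make'] (min_width=13, slack=0)
Line 7: ['early', 'cherry'] (min_width=12, slack=1)
Line 8: ['metal', 'address'] (min_width=13, slack=0)
Line 9: ['distance', 'soft'] (min_width=13, slack=0)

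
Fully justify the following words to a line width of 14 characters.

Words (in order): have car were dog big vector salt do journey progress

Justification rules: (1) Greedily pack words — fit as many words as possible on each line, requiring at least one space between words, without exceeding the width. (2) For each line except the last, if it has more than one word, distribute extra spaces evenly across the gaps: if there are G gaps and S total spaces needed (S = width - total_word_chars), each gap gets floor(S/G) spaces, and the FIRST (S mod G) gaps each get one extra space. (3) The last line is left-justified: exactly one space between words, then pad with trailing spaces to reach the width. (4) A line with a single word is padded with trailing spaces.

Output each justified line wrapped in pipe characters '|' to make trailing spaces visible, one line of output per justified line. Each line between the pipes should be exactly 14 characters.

Line 1: ['have', 'car', 'were'] (min_width=13, slack=1)
Line 2: ['dog', 'big', 'vector'] (min_width=14, slack=0)
Line 3: ['salt', 'do'] (min_width=7, slack=7)
Line 4: ['journey'] (min_width=7, slack=7)
Line 5: ['progress'] (min_width=8, slack=6)

Answer: |have  car were|
|dog big vector|
|salt        do|
|journey       |
|progress      |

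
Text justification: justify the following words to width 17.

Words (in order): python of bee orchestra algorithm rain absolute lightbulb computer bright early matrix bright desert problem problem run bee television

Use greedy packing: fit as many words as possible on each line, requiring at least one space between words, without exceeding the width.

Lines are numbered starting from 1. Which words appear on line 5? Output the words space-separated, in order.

Answer: lightbulb

Derivation:
Line 1: ['python', 'of', 'bee'] (min_width=13, slack=4)
Line 2: ['orchestra'] (min_width=9, slack=8)
Line 3: ['algorithm', 'rain'] (min_width=14, slack=3)
Line 4: ['absolute'] (min_width=8, slack=9)
Line 5: ['lightbulb'] (min_width=9, slack=8)
Line 6: ['computer', 'bright'] (min_width=15, slack=2)
Line 7: ['early', 'matrix'] (min_width=12, slack=5)
Line 8: ['bright', 'desert'] (min_width=13, slack=4)
Line 9: ['problem', 'problem'] (min_width=15, slack=2)
Line 10: ['run', 'bee'] (min_width=7, slack=10)
Line 11: ['television'] (min_width=10, slack=7)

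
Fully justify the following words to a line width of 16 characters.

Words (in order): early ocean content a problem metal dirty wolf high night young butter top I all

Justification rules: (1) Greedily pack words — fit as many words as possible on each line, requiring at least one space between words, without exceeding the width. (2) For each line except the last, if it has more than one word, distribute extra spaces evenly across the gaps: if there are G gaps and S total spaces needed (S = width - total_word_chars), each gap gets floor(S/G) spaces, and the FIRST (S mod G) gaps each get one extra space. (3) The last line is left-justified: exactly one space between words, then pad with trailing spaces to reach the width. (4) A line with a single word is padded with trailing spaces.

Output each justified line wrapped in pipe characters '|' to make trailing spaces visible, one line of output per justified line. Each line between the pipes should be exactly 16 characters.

Answer: |early      ocean|
|content        a|
|problem    metal|
|dirty  wolf high|
|night      young|
|butter top I all|

Derivation:
Line 1: ['early', 'ocean'] (min_width=11, slack=5)
Line 2: ['content', 'a'] (min_width=9, slack=7)
Line 3: ['problem', 'metal'] (min_width=13, slack=3)
Line 4: ['dirty', 'wolf', 'high'] (min_width=15, slack=1)
Line 5: ['night', 'young'] (min_width=11, slack=5)
Line 6: ['butter', 'top', 'I', 'all'] (min_width=16, slack=0)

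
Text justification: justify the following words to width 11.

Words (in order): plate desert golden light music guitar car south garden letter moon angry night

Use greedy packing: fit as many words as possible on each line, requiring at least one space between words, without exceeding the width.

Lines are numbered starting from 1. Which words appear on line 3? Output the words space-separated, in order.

Answer: golden

Derivation:
Line 1: ['plate'] (min_width=5, slack=6)
Line 2: ['desert'] (min_width=6, slack=5)
Line 3: ['golden'] (min_width=6, slack=5)
Line 4: ['light', 'music'] (min_width=11, slack=0)
Line 5: ['guitar', 'car'] (min_width=10, slack=1)
Line 6: ['south'] (min_width=5, slack=6)
Line 7: ['garden'] (min_width=6, slack=5)
Line 8: ['letter', 'moon'] (min_width=11, slack=0)
Line 9: ['angry', 'night'] (min_width=11, slack=0)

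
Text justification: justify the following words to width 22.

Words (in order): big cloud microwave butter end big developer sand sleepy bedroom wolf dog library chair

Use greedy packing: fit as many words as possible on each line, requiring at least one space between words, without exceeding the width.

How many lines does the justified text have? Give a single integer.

Line 1: ['big', 'cloud', 'microwave'] (min_width=19, slack=3)
Line 2: ['butter', 'end', 'big'] (min_width=14, slack=8)
Line 3: ['developer', 'sand', 'sleepy'] (min_width=21, slack=1)
Line 4: ['bedroom', 'wolf', 'dog'] (min_width=16, slack=6)
Line 5: ['library', 'chair'] (min_width=13, slack=9)
Total lines: 5

Answer: 5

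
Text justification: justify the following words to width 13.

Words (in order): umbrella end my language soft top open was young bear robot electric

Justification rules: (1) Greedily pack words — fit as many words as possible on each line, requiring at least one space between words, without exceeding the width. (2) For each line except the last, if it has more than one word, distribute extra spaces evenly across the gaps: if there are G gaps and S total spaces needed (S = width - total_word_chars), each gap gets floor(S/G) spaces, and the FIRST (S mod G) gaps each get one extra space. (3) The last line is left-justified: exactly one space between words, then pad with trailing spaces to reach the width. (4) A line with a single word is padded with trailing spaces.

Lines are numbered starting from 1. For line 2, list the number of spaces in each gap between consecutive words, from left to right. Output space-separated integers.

Answer: 3

Derivation:
Line 1: ['umbrella', 'end'] (min_width=12, slack=1)
Line 2: ['my', 'language'] (min_width=11, slack=2)
Line 3: ['soft', 'top', 'open'] (min_width=13, slack=0)
Line 4: ['was', 'young'] (min_width=9, slack=4)
Line 5: ['bear', 'robot'] (min_width=10, slack=3)
Line 6: ['electric'] (min_width=8, slack=5)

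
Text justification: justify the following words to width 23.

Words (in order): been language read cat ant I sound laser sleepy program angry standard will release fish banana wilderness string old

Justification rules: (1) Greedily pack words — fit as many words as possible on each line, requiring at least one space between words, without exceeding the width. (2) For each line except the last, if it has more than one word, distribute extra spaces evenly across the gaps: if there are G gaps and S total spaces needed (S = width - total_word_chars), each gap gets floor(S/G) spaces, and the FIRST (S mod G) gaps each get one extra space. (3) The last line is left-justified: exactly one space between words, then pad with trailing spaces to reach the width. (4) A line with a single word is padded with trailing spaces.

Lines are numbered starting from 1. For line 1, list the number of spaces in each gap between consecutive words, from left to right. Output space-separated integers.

Line 1: ['been', 'language', 'read', 'cat'] (min_width=22, slack=1)
Line 2: ['ant', 'I', 'sound', 'laser'] (min_width=17, slack=6)
Line 3: ['sleepy', 'program', 'angry'] (min_width=20, slack=3)
Line 4: ['standard', 'will', 'release'] (min_width=21, slack=2)
Line 5: ['fish', 'banana', 'wilderness'] (min_width=22, slack=1)
Line 6: ['string', 'old'] (min_width=10, slack=13)

Answer: 2 1 1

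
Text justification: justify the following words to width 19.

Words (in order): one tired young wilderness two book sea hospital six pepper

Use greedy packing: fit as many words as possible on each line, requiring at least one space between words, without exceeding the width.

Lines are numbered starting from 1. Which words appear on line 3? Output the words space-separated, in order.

Answer: sea hospital six

Derivation:
Line 1: ['one', 'tired', 'young'] (min_width=15, slack=4)
Line 2: ['wilderness', 'two', 'book'] (min_width=19, slack=0)
Line 3: ['sea', 'hospital', 'six'] (min_width=16, slack=3)
Line 4: ['pepper'] (min_width=6, slack=13)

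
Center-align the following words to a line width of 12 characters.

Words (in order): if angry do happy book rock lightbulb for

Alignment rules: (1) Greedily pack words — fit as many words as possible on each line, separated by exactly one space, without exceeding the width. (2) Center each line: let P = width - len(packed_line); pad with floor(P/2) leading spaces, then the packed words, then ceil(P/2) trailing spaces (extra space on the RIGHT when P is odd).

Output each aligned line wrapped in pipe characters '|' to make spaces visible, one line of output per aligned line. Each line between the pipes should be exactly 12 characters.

Answer: |if angry do |
| happy book |
|    rock    |
| lightbulb  |
|    for     |

Derivation:
Line 1: ['if', 'angry', 'do'] (min_width=11, slack=1)
Line 2: ['happy', 'book'] (min_width=10, slack=2)
Line 3: ['rock'] (min_width=4, slack=8)
Line 4: ['lightbulb'] (min_width=9, slack=3)
Line 5: ['for'] (min_width=3, slack=9)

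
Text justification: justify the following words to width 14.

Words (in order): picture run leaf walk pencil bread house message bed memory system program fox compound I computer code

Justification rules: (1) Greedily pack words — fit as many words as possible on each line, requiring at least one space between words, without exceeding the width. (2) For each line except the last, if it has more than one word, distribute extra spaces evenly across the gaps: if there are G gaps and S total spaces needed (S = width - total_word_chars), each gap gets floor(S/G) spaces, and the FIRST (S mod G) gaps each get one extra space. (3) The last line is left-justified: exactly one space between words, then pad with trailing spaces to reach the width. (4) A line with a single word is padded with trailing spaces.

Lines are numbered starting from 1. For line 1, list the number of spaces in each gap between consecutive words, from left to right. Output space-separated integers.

Answer: 4

Derivation:
Line 1: ['picture', 'run'] (min_width=11, slack=3)
Line 2: ['leaf', 'walk'] (min_width=9, slack=5)
Line 3: ['pencil', 'bread'] (min_width=12, slack=2)
Line 4: ['house', 'message'] (min_width=13, slack=1)
Line 5: ['bed', 'memory'] (min_width=10, slack=4)
Line 6: ['system', 'program'] (min_width=14, slack=0)
Line 7: ['fox', 'compound', 'I'] (min_width=14, slack=0)
Line 8: ['computer', 'code'] (min_width=13, slack=1)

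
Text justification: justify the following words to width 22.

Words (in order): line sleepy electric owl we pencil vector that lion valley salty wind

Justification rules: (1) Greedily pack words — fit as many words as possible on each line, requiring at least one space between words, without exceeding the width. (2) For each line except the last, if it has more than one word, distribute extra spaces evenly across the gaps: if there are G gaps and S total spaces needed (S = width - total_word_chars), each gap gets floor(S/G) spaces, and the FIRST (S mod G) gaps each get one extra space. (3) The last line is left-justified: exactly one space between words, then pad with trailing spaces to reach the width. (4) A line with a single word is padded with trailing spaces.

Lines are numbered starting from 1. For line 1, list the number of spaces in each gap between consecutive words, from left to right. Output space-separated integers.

Line 1: ['line', 'sleepy', 'electric'] (min_width=20, slack=2)
Line 2: ['owl', 'we', 'pencil', 'vector'] (min_width=20, slack=2)
Line 3: ['that', 'lion', 'valley', 'salty'] (min_width=22, slack=0)
Line 4: ['wind'] (min_width=4, slack=18)

Answer: 2 2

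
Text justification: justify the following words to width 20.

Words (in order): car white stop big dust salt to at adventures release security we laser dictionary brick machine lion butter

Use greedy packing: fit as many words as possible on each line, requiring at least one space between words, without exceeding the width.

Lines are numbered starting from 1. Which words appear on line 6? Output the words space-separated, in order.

Line 1: ['car', 'white', 'stop', 'big'] (min_width=18, slack=2)
Line 2: ['dust', 'salt', 'to', 'at'] (min_width=15, slack=5)
Line 3: ['adventures', 'release'] (min_width=18, slack=2)
Line 4: ['security', 'we', 'laser'] (min_width=17, slack=3)
Line 5: ['dictionary', 'brick'] (min_width=16, slack=4)
Line 6: ['machine', 'lion', 'butter'] (min_width=19, slack=1)

Answer: machine lion butter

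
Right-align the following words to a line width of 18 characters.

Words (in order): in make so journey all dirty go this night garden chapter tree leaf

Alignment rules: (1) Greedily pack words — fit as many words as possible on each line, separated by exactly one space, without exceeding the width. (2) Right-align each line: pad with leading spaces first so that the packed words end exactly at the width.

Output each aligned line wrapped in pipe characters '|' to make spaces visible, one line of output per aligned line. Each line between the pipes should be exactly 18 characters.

Line 1: ['in', 'make', 'so', 'journey'] (min_width=18, slack=0)
Line 2: ['all', 'dirty', 'go', 'this'] (min_width=17, slack=1)
Line 3: ['night', 'garden'] (min_width=12, slack=6)
Line 4: ['chapter', 'tree', 'leaf'] (min_width=17, slack=1)

Answer: |in make so journey|
| all dirty go this|
|      night garden|
| chapter tree leaf|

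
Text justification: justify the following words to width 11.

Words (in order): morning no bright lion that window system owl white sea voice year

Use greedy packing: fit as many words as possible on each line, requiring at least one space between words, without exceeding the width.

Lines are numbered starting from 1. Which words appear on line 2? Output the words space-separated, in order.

Answer: bright lion

Derivation:
Line 1: ['morning', 'no'] (min_width=10, slack=1)
Line 2: ['bright', 'lion'] (min_width=11, slack=0)
Line 3: ['that', 'window'] (min_width=11, slack=0)
Line 4: ['system', 'owl'] (min_width=10, slack=1)
Line 5: ['white', 'sea'] (min_width=9, slack=2)
Line 6: ['voice', 'year'] (min_width=10, slack=1)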